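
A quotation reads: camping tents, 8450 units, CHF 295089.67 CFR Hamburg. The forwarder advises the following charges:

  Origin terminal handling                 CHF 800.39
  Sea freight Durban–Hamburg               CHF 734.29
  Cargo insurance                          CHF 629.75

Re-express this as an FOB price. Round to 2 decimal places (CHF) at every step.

FOB price: CHF 294355.38

Not relevant to the conversion: origin terminal — on the seller under both CFR and FOB; already in the CFR price and stays in the FOB price. insurance — on the buyer under both terms; not part of either seller's price.
From CFR to FOB, the seller no longer bears: freight.
FOB price = 295089.67 − 734.29 = 294355.38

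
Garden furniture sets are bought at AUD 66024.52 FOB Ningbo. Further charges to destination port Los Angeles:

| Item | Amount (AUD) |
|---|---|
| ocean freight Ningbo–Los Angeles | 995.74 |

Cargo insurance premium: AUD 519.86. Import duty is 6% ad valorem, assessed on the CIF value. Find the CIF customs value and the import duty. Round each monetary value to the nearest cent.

CIF = FOB price + freight + insurance
CIF = 66024.52 + 995.74 + 519.86 = 67540.12
Import duty = 67540.12 × 6% = 4052.41

CIF value: AUD 67540.12; import duty: AUD 4052.41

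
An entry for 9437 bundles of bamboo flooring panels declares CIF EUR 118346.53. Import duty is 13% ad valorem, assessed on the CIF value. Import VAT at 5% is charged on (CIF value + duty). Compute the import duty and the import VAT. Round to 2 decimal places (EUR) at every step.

Import duty = 118346.53 × 13% = 15385.05
VAT base = CIF + duty = 118346.53 + 15385.05 = 133731.58
Import VAT = 133731.58 × 5% = 6686.58

Import duty: EUR 15385.05; import VAT: EUR 6686.58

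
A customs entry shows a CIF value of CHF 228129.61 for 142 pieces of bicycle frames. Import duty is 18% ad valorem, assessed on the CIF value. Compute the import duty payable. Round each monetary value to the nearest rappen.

Import duty: CHF 41063.33

Import duty = 228129.61 × 18% = 41063.33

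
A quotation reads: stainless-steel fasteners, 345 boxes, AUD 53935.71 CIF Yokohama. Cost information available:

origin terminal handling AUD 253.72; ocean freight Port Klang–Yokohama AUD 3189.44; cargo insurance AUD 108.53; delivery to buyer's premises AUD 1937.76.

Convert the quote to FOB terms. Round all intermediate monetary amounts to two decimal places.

FOB price: AUD 50637.74

Not relevant to the conversion: origin terminal — on the seller under both CIF and FOB; already in the CIF price and stays in the FOB price. delivery — on the buyer under both terms; not part of either seller's price.
From CIF to FOB, the seller no longer bears: freight, insurance.
FOB price = 53935.71 − 3189.44 − 108.53 = 50637.74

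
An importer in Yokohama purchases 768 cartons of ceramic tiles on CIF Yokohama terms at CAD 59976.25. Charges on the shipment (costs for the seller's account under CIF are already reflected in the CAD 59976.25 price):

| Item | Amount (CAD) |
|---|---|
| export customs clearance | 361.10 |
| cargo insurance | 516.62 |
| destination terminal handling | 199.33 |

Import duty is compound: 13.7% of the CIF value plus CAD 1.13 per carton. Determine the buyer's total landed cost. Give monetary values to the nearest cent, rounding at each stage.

CIF: the seller pays costs through ocean freight and marine insurance to the destination port.
Already in the invoice (seller's account under CIF): export clearance, insurance — exclude.
The CIF price already equals the CIF value: 59976.25
Ad valorem component: 59976.25 × 13.7% = 8216.75
Specific component: 768 × 1.13 = 867.84
Import duty = 8216.75 + 867.84 = 9084.59
Buyer bears: destination terminal 199.33 + duty 9084.59 = 9283.92
Landed cost = invoice 59976.25 + 9283.92 = 69260.17

Total landed cost: CAD 69260.17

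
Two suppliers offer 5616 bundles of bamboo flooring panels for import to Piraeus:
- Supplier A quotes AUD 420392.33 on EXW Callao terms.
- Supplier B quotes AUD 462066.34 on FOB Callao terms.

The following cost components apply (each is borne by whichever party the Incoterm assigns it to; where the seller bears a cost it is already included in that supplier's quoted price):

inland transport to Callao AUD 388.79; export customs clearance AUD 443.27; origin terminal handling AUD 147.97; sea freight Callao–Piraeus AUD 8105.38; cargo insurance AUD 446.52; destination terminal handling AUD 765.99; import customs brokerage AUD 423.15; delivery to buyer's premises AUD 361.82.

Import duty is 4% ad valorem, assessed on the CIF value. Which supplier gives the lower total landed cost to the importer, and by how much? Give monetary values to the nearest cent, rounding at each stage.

Supplier A (EXW):
CIF value = EXW price + inland to port + export clearance + origin terminal + freight + insurance = 420392.33 + 388.79 + 443.27 + 147.97 + 8105.38 + 446.52 = 429924.26
Import duty = 429924.26 × 4% = 17196.97
Buyer bears (A): 388.79 + 443.27 + 147.97 + 8105.38 + 446.52 + 765.99 + 423.15 + 361.82 = 11082.89
Landed cost (A) = invoice 420392.33 + 11082.89 + duty 17196.97 = 448672.19
Supplier B (FOB):
CIF value = FOB price + freight + insurance = 462066.34 + 8105.38 + 446.52 = 470618.24
Import duty = 470618.24 × 4% = 18824.73
Buyer bears (B): 8105.38 + 446.52 + 765.99 + 423.15 + 361.82 = 10102.86
Landed cost (B) = invoice 462066.34 + 10102.86 + duty 18824.73 = 490993.93
Difference = |448672.19 − 490993.93| = 42321.74

Supplier A is cheaper by AUD 42321.74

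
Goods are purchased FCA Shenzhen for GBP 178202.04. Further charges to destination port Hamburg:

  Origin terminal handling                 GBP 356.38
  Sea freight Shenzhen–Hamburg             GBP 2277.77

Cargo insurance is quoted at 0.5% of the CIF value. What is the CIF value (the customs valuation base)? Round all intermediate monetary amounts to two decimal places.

CIF value: GBP 181744.91

Let C be the CIF value. C = FCA price + pre-shipment costs + freight + 0.5% × C
C − 0.5% × C = 178202.04 + 356.38 + 2277.77
0.995 × C = 180836.19
C = 180836.19 / 0.995 = 181744.91
Insurance premium = 0.5% × 181744.91 = 908.72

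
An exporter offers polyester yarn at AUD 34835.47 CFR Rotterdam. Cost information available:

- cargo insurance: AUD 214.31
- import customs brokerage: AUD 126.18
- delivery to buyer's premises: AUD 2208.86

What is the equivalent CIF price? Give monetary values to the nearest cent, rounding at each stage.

Not relevant to the conversion: brokerage, delivery — on the buyer under both terms; not part of either seller's price.
From CFR to CIF, the seller additionally bears: insurance.
CIF price = 34835.47 + 214.31 = 35049.78

CIF price: AUD 35049.78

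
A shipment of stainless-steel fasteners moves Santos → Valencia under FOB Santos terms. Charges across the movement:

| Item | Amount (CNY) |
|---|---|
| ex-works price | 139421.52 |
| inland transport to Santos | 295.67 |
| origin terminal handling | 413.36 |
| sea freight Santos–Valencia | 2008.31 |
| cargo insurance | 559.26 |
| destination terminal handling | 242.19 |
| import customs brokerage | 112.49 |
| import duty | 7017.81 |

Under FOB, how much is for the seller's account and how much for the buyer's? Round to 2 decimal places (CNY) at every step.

Seller: CNY 140130.55; buyer: CNY 9940.06

FOB: the seller bears costs until goods are on board at the origin port; the buyer bears freight, insurance and all costs thereafter.
Seller's account: goods 139421.52 + inland to port 295.67 + origin terminal 413.36 = 140130.55
Buyer's account: freight 2008.31 + insurance 559.26 + destination terminal 242.19 + brokerage 112.49 + duty 7017.81 = 9940.06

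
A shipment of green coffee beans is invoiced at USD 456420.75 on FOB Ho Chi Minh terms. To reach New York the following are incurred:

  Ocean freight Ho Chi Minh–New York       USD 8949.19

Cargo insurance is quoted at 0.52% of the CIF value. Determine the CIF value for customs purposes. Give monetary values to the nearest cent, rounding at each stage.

Let C be the CIF value. C = FOB price + freight + 0.52% × C
C − 0.52% × C = 456420.75 + 8949.19
0.9948 × C = 465369.94
C = 465369.94 / 0.9948 = 467802.51
Insurance premium = 0.52% × 467802.51 = 2432.57

CIF value: USD 467802.51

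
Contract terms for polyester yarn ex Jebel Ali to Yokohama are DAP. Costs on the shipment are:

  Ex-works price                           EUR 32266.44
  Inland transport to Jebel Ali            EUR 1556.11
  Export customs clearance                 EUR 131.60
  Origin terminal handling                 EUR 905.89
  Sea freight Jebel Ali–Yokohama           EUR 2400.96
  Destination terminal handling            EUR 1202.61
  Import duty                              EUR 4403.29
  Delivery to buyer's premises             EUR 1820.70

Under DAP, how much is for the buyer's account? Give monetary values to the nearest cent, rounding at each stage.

DAP: the seller bears all costs to the named destination except import duty and clearance.
Seller's account: goods 32266.44 + inland to port 1556.11 + export clearance 131.60 + origin terminal 905.89 + freight 2400.96 + destination terminal 1202.61 + delivery 1820.70 = 40284.31
Buyer's account: duty 4403.29 = 4403.29

Buyer's account: EUR 4403.29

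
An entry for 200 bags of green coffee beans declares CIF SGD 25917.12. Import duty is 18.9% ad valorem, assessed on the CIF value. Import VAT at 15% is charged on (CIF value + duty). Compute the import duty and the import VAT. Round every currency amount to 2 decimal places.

Import duty: SGD 4898.34; import VAT: SGD 4622.32

Import duty = 25917.12 × 18.9% = 4898.34
VAT base = CIF + duty = 25917.12 + 4898.34 = 30815.46
Import VAT = 30815.46 × 15% = 4622.32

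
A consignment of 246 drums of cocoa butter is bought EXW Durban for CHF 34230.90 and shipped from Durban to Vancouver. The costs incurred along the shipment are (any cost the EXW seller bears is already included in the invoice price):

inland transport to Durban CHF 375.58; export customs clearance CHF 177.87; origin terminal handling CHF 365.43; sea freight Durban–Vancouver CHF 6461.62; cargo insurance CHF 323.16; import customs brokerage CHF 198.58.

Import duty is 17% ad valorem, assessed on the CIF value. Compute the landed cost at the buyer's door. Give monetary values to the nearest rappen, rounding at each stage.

Total landed cost: CHF 49262.02

EXW: the seller makes goods available at their premises; the buyer bears all onward costs.
CIF value = EXW price + inland to port + export clearance + origin terminal + freight + insurance = 34230.90 + 375.58 + 177.87 + 365.43 + 6461.62 + 323.16 = 41934.56
Import duty = 41934.56 × 17% = 7128.88
Buyer bears: inland to port 375.58 + export clearance 177.87 + origin terminal 365.43 + freight 6461.62 + insurance 323.16 + brokerage 198.58 + duty 7128.88 = 15031.12
Landed cost = invoice 34230.90 + 15031.12 = 49262.02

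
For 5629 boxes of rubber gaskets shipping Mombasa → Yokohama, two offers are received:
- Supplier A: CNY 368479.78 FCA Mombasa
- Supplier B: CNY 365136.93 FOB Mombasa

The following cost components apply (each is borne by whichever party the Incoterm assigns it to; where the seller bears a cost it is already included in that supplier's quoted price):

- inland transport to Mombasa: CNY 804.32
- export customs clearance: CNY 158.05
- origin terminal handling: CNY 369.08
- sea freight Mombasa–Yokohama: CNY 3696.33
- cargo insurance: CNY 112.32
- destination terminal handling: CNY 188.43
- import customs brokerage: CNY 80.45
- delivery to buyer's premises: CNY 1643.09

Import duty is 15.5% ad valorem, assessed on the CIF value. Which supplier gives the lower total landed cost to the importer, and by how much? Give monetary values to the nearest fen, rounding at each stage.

Supplier A (FCA):
CIF value = FCA price + origin terminal + freight + insurance = 368479.78 + 369.08 + 3696.33 + 112.32 = 372657.51
Import duty = 372657.51 × 15.5% = 57761.91
Buyer bears (A): 369.08 + 3696.33 + 112.32 + 188.43 + 80.45 + 1643.09 = 6089.70
Landed cost (A) = invoice 368479.78 + 6089.70 + duty 57761.91 = 432331.39
Supplier B (FOB):
CIF value = FOB price + freight + insurance = 365136.93 + 3696.33 + 112.32 = 368945.58
Import duty = 368945.58 × 15.5% = 57186.56
Buyer bears (B): 3696.33 + 112.32 + 188.43 + 80.45 + 1643.09 = 5720.62
Landed cost (B) = invoice 365136.93 + 5720.62 + duty 57186.56 = 428044.11
Difference = |432331.39 − 428044.11| = 4287.28

Supplier B is cheaper by CNY 4287.28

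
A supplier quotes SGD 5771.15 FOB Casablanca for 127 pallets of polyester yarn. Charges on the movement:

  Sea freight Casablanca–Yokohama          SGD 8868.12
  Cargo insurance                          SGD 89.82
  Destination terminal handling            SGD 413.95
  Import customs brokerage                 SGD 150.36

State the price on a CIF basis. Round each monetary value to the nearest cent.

CIF price: SGD 14729.09

Not relevant to the conversion: destination terminal, brokerage — on the buyer under both terms; not part of either seller's price.
From FOB to CIF, the seller additionally bears: freight, insurance.
CIF price = 5771.15 + 8868.12 + 89.82 = 14729.09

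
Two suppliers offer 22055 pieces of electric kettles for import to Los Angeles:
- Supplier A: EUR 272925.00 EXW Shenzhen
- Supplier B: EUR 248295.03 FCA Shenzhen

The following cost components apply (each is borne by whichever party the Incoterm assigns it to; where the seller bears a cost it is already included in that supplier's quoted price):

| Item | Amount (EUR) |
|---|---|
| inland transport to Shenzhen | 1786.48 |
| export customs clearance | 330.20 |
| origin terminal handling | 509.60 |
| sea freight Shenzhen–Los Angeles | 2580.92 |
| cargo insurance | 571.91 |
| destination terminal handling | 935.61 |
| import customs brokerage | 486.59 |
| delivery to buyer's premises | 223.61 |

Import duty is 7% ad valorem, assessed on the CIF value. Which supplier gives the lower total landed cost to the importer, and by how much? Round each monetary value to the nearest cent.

Supplier A (EXW):
CIF value = EXW price + inland to port + export clearance + origin terminal + freight + insurance = 272925.00 + 1786.48 + 330.20 + 509.60 + 2580.92 + 571.91 = 278704.11
Import duty = 278704.11 × 7% = 19509.29
Buyer bears (A): 1786.48 + 330.20 + 509.60 + 2580.92 + 571.91 + 935.61 + 486.59 + 223.61 = 7424.92
Landed cost (A) = invoice 272925.00 + 7424.92 + duty 19509.29 = 299859.21
Supplier B (FCA):
CIF value = FCA price + origin terminal + freight + insurance = 248295.03 + 509.60 + 2580.92 + 571.91 = 251957.46
Import duty = 251957.46 × 7% = 17637.02
Buyer bears (B): 509.60 + 2580.92 + 571.91 + 935.61 + 486.59 + 223.61 = 5308.24
Landed cost (B) = invoice 248295.03 + 5308.24 + duty 17637.02 = 271240.29
Difference = |299859.21 − 271240.29| = 28618.92

Supplier B is cheaper by EUR 28618.92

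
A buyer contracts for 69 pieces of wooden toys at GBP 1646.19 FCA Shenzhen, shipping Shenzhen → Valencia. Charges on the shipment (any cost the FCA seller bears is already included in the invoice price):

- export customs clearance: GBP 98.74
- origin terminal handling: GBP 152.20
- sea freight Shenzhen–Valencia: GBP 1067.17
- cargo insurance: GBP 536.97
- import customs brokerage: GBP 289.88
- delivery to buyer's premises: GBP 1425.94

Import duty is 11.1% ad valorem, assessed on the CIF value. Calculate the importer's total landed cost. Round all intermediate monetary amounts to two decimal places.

Total landed cost: GBP 5496.03

FCA: the seller delivers export-cleared goods to the carrier; the buyer bears costs from that point.
Already in the invoice (seller's account under FCA): export clearance — exclude.
CIF value = FCA price + origin terminal + freight + insurance = 1646.19 + 152.20 + 1067.17 + 536.97 = 3402.53
Import duty = 3402.53 × 11.1% = 377.68
Buyer bears: origin terminal 152.20 + freight 1067.17 + insurance 536.97 + brokerage 289.88 + delivery 1425.94 + duty 377.68 = 3849.84
Landed cost = invoice 1646.19 + 3849.84 = 5496.03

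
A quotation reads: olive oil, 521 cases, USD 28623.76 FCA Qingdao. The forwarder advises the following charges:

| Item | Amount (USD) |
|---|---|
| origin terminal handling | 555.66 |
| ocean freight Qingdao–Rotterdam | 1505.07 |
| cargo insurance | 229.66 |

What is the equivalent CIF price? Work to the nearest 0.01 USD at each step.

From FCA to CIF, the seller additionally bears: origin terminal, freight, insurance.
CIF price = 28623.76 + 555.66 + 1505.07 + 229.66 = 30914.15

CIF price: USD 30914.15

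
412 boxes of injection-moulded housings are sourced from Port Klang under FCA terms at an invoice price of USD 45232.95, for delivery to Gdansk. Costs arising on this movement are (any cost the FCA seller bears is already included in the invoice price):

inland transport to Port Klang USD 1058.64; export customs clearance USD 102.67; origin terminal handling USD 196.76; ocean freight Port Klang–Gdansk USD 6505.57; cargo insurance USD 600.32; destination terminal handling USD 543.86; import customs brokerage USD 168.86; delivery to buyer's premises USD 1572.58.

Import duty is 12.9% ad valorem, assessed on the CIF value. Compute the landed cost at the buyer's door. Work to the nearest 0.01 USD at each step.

Total landed cost: USD 61597.99

FCA: the seller delivers export-cleared goods to the carrier; the buyer bears costs from that point.
Already in the invoice (seller's account under FCA): inland to port, export clearance — exclude.
CIF value = FCA price + origin terminal + freight + insurance = 45232.95 + 196.76 + 6505.57 + 600.32 = 52535.60
Import duty = 52535.60 × 12.9% = 6777.09
Buyer bears: origin terminal 196.76 + freight 6505.57 + insurance 600.32 + destination terminal 543.86 + brokerage 168.86 + delivery 1572.58 + duty 6777.09 = 16365.04
Landed cost = invoice 45232.95 + 16365.04 = 61597.99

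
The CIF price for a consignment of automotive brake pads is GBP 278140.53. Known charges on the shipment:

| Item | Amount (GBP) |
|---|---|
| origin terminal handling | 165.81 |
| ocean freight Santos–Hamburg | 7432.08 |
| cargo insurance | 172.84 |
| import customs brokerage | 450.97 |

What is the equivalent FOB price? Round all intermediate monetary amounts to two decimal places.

Not relevant to the conversion: origin terminal — on the seller under both CIF and FOB; already in the CIF price and stays in the FOB price. brokerage — on the buyer under both terms; not part of either seller's price.
From CIF to FOB, the seller no longer bears: freight, insurance.
FOB price = 278140.53 − 7432.08 − 172.84 = 270535.61

FOB price: GBP 270535.61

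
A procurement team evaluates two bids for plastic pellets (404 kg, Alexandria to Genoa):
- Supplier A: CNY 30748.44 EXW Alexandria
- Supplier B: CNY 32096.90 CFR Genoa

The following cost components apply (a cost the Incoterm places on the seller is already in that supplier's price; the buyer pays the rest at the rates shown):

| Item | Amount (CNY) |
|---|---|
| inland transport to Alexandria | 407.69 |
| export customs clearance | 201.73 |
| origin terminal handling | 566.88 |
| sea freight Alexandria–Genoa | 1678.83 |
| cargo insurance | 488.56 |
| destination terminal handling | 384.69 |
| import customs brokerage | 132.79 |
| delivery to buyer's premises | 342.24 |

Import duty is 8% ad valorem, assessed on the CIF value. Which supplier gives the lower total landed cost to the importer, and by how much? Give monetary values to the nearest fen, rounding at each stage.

Supplier A (EXW):
CIF value = EXW price + inland to port + export clearance + origin terminal + freight + insurance = 30748.44 + 407.69 + 201.73 + 566.88 + 1678.83 + 488.56 = 34092.13
Import duty = 34092.13 × 8% = 2727.37
Buyer bears (A): 407.69 + 201.73 + 566.88 + 1678.83 + 488.56 + 384.69 + 132.79 + 342.24 = 4203.41
Landed cost (A) = invoice 30748.44 + 4203.41 + duty 2727.37 = 37679.22
Supplier B (CFR):
CIF value = CFR price + insurance = 32096.90 + 488.56 = 32585.46
Import duty = 32585.46 × 8% = 2606.84
Buyer bears (B): 488.56 + 384.69 + 132.79 + 342.24 = 1348.28
Landed cost (B) = invoice 32096.90 + 1348.28 + duty 2606.84 = 36052.02
Difference = |37679.22 − 36052.02| = 1627.20

Supplier B is cheaper by CNY 1627.20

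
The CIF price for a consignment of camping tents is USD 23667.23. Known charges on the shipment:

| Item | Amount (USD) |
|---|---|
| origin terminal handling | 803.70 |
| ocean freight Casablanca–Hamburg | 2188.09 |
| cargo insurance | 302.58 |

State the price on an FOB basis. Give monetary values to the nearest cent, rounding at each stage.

Not relevant to the conversion: origin terminal — on the seller under both CIF and FOB; already in the CIF price and stays in the FOB price.
From CIF to FOB, the seller no longer bears: freight, insurance.
FOB price = 23667.23 − 2188.09 − 302.58 = 21176.56

FOB price: USD 21176.56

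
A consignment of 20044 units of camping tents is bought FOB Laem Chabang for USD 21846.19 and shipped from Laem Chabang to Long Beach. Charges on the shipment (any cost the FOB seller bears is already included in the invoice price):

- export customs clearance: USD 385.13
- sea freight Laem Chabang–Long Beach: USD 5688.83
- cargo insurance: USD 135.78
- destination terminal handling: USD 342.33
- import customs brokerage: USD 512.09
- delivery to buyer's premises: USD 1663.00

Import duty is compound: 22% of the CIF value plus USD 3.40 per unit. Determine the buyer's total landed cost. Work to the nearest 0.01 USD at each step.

Total landed cost: USD 104425.40

FOB: the seller bears costs until goods are on board at the origin port; the buyer bears freight, insurance and all costs thereafter.
Already in the invoice (seller's account under FOB): export clearance — exclude.
CIF value = FOB price + freight + insurance = 21846.19 + 5688.83 + 135.78 = 27670.80
Ad valorem component: 27670.80 × 22% = 6087.58
Specific component: 20044 × 3.40 = 68149.60
Import duty = 6087.58 + 68149.60 = 74237.18
Buyer bears: freight 5688.83 + insurance 135.78 + destination terminal 342.33 + brokerage 512.09 + delivery 1663.00 + duty 74237.18 = 82579.21
Landed cost = invoice 21846.19 + 82579.21 = 104425.40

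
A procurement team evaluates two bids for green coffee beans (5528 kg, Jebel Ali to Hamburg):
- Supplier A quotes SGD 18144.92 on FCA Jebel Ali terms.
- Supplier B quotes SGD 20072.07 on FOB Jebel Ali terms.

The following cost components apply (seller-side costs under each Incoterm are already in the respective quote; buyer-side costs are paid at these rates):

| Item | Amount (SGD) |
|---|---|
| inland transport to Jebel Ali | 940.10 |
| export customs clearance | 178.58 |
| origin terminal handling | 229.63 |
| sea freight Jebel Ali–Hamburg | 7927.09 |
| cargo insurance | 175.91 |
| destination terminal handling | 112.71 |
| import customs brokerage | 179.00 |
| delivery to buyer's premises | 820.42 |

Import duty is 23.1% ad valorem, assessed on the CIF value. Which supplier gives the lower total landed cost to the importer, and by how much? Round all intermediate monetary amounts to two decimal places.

Supplier A (FCA):
CIF value = FCA price + origin terminal + freight + insurance = 18144.92 + 229.63 + 7927.09 + 175.91 = 26477.55
Import duty = 26477.55 × 23.1% = 6116.31
Buyer bears (A): 229.63 + 7927.09 + 175.91 + 112.71 + 179.00 + 820.42 = 9444.76
Landed cost (A) = invoice 18144.92 + 9444.76 + duty 6116.31 = 33705.99
Supplier B (FOB):
CIF value = FOB price + freight + insurance = 20072.07 + 7927.09 + 175.91 = 28175.07
Import duty = 28175.07 × 23.1% = 6508.44
Buyer bears (B): 7927.09 + 175.91 + 112.71 + 179.00 + 820.42 = 9215.13
Landed cost (B) = invoice 20072.07 + 9215.13 + duty 6508.44 = 35795.64
Difference = |33705.99 − 35795.64| = 2089.65

Supplier A is cheaper by SGD 2089.65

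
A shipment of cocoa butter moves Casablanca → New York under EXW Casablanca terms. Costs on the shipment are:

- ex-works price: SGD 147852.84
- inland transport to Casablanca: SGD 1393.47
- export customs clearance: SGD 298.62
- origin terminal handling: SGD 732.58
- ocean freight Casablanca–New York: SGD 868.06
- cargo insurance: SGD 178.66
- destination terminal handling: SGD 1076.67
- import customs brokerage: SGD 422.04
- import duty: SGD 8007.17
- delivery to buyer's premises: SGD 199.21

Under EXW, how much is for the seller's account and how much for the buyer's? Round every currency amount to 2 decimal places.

EXW: the seller makes goods available at their premises; the buyer bears all onward costs.
Seller's account: goods 147852.84 = 147852.84
Buyer's account: inland to port 1393.47 + export clearance 298.62 + origin terminal 732.58 + freight 868.06 + insurance 178.66 + destination terminal 1076.67 + brokerage 422.04 + duty 8007.17 + delivery 199.21 = 13176.48

Seller: SGD 147852.84; buyer: SGD 13176.48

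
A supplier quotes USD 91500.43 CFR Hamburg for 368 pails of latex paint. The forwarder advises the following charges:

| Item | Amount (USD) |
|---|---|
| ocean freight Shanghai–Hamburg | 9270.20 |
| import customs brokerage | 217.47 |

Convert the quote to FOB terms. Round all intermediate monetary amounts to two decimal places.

FOB price: USD 82230.23

Not relevant to the conversion: brokerage — on the buyer under both terms; not part of either seller's price.
From CFR to FOB, the seller no longer bears: freight.
FOB price = 91500.43 − 9270.20 = 82230.23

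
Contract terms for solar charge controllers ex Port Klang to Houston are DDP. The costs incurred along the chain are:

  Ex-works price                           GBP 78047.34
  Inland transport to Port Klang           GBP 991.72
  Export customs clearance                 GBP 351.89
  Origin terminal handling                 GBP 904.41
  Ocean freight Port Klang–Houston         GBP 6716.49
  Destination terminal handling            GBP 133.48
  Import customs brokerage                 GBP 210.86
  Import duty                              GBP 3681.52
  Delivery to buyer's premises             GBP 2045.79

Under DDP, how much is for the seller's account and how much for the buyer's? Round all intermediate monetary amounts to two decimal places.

Seller: GBP 93083.50; buyer: GBP 0.00

DDP: the seller bears all costs including import duty.
Seller's account: goods 78047.34 + inland to port 991.72 + export clearance 351.89 + origin terminal 904.41 + freight 6716.49 + destination terminal 133.48 + brokerage 210.86 + duty 3681.52 + delivery 2045.79 = 93083.50
Buyer's account: 0.00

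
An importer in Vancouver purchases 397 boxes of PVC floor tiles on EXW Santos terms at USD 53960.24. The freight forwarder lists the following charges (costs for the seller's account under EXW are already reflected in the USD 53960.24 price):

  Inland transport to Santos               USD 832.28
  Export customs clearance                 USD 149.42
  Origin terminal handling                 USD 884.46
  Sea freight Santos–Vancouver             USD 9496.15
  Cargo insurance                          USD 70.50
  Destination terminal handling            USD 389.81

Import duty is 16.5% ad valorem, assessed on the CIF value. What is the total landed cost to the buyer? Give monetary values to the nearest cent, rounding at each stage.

Total landed cost: USD 76572.71

EXW: the seller makes goods available at their premises; the buyer bears all onward costs.
CIF value = EXW price + inland to port + export clearance + origin terminal + freight + insurance = 53960.24 + 832.28 + 149.42 + 884.46 + 9496.15 + 70.50 = 65393.05
Import duty = 65393.05 × 16.5% = 10789.85
Buyer bears: inland to port 832.28 + export clearance 149.42 + origin terminal 884.46 + freight 9496.15 + insurance 70.50 + destination terminal 389.81 + duty 10789.85 = 22612.47
Landed cost = invoice 53960.24 + 22612.47 = 76572.71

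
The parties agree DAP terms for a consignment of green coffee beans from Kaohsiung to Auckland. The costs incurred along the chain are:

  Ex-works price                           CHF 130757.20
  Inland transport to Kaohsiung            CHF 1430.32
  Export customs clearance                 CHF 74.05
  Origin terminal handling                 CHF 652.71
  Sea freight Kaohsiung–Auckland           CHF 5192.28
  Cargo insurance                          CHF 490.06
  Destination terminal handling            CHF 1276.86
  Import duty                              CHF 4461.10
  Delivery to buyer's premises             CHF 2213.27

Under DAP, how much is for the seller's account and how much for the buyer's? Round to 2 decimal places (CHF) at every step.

DAP: the seller bears all costs to the named destination except import duty and clearance.
Seller's account: goods 130757.20 + inland to port 1430.32 + export clearance 74.05 + origin terminal 652.71 + freight 5192.28 + insurance 490.06 + destination terminal 1276.86 + delivery 2213.27 = 142086.75
Buyer's account: duty 4461.10 = 4461.10

Seller: CHF 142086.75; buyer: CHF 4461.10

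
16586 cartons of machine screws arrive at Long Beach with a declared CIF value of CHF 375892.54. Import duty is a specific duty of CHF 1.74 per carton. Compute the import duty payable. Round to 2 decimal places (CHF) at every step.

Import duty = 16586 × 1.74 = 28859.64

Import duty: CHF 28859.64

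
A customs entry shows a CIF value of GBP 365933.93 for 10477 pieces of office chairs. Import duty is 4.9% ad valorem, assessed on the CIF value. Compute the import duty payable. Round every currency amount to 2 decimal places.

Import duty: GBP 17930.76

Import duty = 365933.93 × 4.9% = 17930.76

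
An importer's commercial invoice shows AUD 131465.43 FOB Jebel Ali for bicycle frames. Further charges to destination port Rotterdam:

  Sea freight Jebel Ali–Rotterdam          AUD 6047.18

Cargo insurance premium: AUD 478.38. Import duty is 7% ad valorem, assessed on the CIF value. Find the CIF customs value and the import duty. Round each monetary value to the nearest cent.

CIF = FOB price + freight + insurance
CIF = 131465.43 + 6047.18 + 478.38 = 137990.99
Import duty = 137990.99 × 7% = 9659.37

CIF value: AUD 137990.99; import duty: AUD 9659.37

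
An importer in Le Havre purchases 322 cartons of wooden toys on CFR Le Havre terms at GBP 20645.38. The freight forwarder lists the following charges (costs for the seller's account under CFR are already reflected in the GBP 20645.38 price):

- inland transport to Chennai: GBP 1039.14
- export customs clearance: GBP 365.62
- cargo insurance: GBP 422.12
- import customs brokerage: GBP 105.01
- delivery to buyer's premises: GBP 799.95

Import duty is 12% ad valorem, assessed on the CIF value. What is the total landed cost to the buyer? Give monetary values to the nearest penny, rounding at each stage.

CFR: the seller pays costs through ocean freight to the destination port, but not insurance.
Already in the invoice (seller's account under CFR): inland to port, export clearance — exclude.
CIF value = CFR price + insurance = 20645.38 + 422.12 = 21067.50
Import duty = 21067.50 × 12% = 2528.10
Buyer bears: insurance 422.12 + brokerage 105.01 + delivery 799.95 + duty 2528.10 = 3855.18
Landed cost = invoice 20645.38 + 3855.18 = 24500.56

Total landed cost: GBP 24500.56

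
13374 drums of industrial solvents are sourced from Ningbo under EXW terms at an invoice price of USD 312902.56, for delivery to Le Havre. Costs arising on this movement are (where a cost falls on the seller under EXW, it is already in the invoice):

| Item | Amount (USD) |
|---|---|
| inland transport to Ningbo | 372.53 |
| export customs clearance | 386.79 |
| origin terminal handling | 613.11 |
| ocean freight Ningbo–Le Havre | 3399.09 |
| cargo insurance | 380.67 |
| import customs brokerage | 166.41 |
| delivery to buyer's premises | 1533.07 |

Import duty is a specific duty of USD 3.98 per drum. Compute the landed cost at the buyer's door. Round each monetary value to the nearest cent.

Total landed cost: USD 372982.75

EXW: the seller makes goods available at their premises; the buyer bears all onward costs.
CIF value = EXW price + inland to port + export clearance + origin terminal + freight + insurance = 312902.56 + 372.53 + 386.79 + 613.11 + 3399.09 + 380.67 = 318054.75
Import duty = 13374 × 3.98 = 53228.52
Buyer bears: inland to port 372.53 + export clearance 386.79 + origin terminal 613.11 + freight 3399.09 + insurance 380.67 + brokerage 166.41 + delivery 1533.07 + duty 53228.52 = 60080.19
Landed cost = invoice 312902.56 + 60080.19 = 372982.75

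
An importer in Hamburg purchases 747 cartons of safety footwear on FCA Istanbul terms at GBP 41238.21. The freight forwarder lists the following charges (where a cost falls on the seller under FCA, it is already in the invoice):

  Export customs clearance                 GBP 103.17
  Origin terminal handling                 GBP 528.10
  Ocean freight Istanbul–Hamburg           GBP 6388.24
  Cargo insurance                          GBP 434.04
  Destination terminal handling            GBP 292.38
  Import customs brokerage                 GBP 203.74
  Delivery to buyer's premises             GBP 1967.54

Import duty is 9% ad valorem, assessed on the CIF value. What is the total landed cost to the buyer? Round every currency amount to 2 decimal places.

FCA: the seller delivers export-cleared goods to the carrier; the buyer bears costs from that point.
Already in the invoice (seller's account under FCA): export clearance — exclude.
CIF value = FCA price + origin terminal + freight + insurance = 41238.21 + 528.10 + 6388.24 + 434.04 = 48588.59
Import duty = 48588.59 × 9% = 4372.97
Buyer bears: origin terminal 528.10 + freight 6388.24 + insurance 434.04 + destination terminal 292.38 + brokerage 203.74 + delivery 1967.54 + duty 4372.97 = 14187.01
Landed cost = invoice 41238.21 + 14187.01 = 55425.22

Total landed cost: GBP 55425.22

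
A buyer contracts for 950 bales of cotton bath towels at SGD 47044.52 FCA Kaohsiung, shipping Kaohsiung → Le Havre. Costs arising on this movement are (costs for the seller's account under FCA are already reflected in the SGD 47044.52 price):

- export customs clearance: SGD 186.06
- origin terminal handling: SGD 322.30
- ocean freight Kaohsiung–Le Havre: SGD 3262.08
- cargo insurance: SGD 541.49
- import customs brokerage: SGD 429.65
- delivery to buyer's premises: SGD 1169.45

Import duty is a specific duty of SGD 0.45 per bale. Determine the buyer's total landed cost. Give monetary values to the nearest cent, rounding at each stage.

FCA: the seller delivers export-cleared goods to the carrier; the buyer bears costs from that point.
Already in the invoice (seller's account under FCA): export clearance — exclude.
CIF value = FCA price + origin terminal + freight + insurance = 47044.52 + 322.30 + 3262.08 + 541.49 = 51170.39
Import duty = 950 × 0.45 = 427.50
Buyer bears: origin terminal 322.30 + freight 3262.08 + insurance 541.49 + brokerage 429.65 + delivery 1169.45 + duty 427.50 = 6152.47
Landed cost = invoice 47044.52 + 6152.47 = 53196.99

Total landed cost: SGD 53196.99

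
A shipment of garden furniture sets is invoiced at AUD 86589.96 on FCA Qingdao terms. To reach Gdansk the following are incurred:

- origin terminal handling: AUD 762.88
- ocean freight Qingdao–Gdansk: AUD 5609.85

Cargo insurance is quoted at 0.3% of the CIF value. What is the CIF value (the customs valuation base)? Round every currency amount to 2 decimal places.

Let C be the CIF value. C = FCA price + pre-shipment costs + freight + 0.3% × C
C − 0.3% × C = 86589.96 + 762.88 + 5609.85
0.997 × C = 92962.69
C = 92962.69 / 0.997 = 93242.42
Insurance premium = 0.3% × 93242.42 = 279.73

CIF value: AUD 93242.42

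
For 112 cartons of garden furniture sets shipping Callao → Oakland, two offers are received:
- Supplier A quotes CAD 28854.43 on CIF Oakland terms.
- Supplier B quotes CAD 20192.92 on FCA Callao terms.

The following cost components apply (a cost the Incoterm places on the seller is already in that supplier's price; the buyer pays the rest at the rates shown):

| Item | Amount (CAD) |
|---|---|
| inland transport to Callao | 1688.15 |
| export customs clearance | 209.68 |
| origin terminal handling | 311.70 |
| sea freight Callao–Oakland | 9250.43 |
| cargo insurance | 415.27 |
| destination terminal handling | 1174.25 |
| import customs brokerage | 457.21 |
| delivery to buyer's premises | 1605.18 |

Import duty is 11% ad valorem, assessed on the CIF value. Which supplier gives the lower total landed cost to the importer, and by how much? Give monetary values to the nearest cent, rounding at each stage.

Supplier A (CIF):
The CIF price already equals the CIF value: 28854.43
Import duty = 28854.43 × 11% = 3173.99
Buyer bears (A): 1174.25 + 457.21 + 1605.18 = 3236.64
Landed cost (A) = invoice 28854.43 + 3236.64 + duty 3173.99 = 35265.06
Supplier B (FCA):
CIF value = FCA price + origin terminal + freight + insurance = 20192.92 + 311.70 + 9250.43 + 415.27 = 30170.32
Import duty = 30170.32 × 11% = 3318.74
Buyer bears (B): 311.70 + 9250.43 + 415.27 + 1174.25 + 457.21 + 1605.18 = 13214.04
Landed cost (B) = invoice 20192.92 + 13214.04 + duty 3318.74 = 36725.70
Difference = |35265.06 − 36725.70| = 1460.64

Supplier A is cheaper by CAD 1460.64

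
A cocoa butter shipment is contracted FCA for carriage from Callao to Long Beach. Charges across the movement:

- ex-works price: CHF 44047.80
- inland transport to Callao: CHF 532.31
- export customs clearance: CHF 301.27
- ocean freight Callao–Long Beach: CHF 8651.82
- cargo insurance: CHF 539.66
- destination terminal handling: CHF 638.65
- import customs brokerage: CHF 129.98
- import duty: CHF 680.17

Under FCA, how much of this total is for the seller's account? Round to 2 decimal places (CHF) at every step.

FCA: the seller delivers export-cleared goods to the carrier; the buyer bears costs from that point.
Seller's account: goods 44047.80 + inland to port 532.31 + export clearance 301.27 = 44881.38
Buyer's account: freight 8651.82 + insurance 539.66 + destination terminal 638.65 + brokerage 129.98 + duty 680.17 = 10640.28

Seller's account: CHF 44881.38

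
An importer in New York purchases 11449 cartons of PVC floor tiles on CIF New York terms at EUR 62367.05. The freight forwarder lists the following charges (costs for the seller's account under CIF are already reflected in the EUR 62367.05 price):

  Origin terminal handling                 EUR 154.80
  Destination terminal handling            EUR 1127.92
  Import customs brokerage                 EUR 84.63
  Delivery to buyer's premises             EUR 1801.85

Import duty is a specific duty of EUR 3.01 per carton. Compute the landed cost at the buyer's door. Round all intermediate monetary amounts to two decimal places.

Total landed cost: EUR 99842.94

CIF: the seller pays costs through ocean freight and marine insurance to the destination port.
Already in the invoice (seller's account under CIF): origin terminal — exclude.
The CIF price already equals the CIF value: 62367.05
Import duty = 11449 × 3.01 = 34461.49
Buyer bears: destination terminal 1127.92 + brokerage 84.63 + delivery 1801.85 + duty 34461.49 = 37475.89
Landed cost = invoice 62367.05 + 37475.89 = 99842.94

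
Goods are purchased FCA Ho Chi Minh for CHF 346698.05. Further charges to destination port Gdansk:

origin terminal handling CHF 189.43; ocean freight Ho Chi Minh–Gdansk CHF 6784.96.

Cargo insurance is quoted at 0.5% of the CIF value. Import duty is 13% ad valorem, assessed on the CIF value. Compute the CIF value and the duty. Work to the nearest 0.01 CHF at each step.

Let C be the CIF value. C = FCA price + pre-shipment costs + freight + 0.5% × C
C − 0.5% × C = 346698.05 + 189.43 + 6784.96
0.995 × C = 353672.44
C = 353672.44 / 0.995 = 355449.69
Insurance premium = 0.5% × 355449.69 = 1777.25
Import duty = 355449.69 × 13% = 46208.46

CIF value: CHF 355449.69; import duty: CHF 46208.46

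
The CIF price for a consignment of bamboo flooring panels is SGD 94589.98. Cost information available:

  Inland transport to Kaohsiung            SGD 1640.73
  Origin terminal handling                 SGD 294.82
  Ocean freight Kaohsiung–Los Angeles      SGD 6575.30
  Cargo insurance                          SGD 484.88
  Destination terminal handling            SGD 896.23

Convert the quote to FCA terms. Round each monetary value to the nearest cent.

Not relevant to the conversion: inland to port — on the seller under both CIF and FCA; already in the CIF price and stays in the FCA price. destination terminal — on the buyer under both terms; not part of either seller's price.
From CIF to FCA, the seller no longer bears: origin terminal, freight, insurance.
FCA price = 94589.98 − 294.82 − 6575.30 − 484.88 = 87234.98

FCA price: SGD 87234.98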